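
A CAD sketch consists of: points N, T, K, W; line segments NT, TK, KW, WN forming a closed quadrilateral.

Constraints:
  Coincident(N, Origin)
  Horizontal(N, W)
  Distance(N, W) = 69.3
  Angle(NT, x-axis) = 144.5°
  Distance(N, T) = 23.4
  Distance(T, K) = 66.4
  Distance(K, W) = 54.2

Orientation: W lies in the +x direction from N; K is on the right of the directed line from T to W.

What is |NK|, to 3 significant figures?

43.6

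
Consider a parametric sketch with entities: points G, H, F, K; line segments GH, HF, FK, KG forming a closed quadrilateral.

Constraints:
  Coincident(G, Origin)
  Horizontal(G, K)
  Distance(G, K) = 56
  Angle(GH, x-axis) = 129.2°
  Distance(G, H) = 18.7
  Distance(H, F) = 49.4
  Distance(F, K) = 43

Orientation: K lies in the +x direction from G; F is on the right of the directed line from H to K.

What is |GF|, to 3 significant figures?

30.7

G is at the origin; GK is horizontal with |GK| = 56.0 and K in +x, so K = (56.0, 0). GH runs at 129.2° with |GH| = 18.7, so H = (-11.8, 14.5). F is determined by |HF| = 49.4 and |FK| = 43.0 together: it lies at the intersection of circle(H, 49.4) and circle(K, 43.0). With |HK| = 69.3, the foot of the radical line on HK is 38.9 from H and the perpendicular offset is √(49.4² − 38.9²) = 30.4. Taking the right-of-HK solution: F = (19.9, -23.4).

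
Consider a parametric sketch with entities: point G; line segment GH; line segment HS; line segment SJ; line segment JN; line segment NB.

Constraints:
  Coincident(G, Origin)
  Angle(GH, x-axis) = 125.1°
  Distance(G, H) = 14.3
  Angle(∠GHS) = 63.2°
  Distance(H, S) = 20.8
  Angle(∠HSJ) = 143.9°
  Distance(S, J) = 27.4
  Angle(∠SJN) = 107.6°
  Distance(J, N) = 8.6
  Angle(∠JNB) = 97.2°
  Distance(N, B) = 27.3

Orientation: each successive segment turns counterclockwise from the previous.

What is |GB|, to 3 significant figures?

9.34

G is at the origin; GH runs at 125.1° with length 14.3, so H = (-8.22, 11.7). ∠GHS = 63.2° gives HS at -118° from the x-axis; with |HS| = 20.8, S = (-18.0, -6.65). ∠HSJ = 143.9° gives SJ at -82.0° from the x-axis; with |SJ| = 27.4, J = (-14.2, -33.8). ∠SJN = 107.6° gives JN at -9.60° from the x-axis; with |JN| = 8.6, N = (-5.73, -35.2). ∠JNB = 97.2° gives NB at 73.2° from the x-axis; with |NB| = 27.3, B = (2.16, -9.08). Then |GB| = |B − G| = 9.34.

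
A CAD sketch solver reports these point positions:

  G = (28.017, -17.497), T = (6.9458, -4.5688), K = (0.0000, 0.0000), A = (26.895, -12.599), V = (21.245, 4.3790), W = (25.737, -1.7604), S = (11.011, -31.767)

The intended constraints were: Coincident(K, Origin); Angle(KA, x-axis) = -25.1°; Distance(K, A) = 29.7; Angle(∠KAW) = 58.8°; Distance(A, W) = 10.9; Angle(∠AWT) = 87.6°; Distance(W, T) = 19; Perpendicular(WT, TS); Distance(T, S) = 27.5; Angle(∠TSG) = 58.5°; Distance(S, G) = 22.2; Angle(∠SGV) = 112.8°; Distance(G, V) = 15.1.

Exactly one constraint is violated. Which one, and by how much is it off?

Distance(G, V) = 15.1 — off by 7.80.

K = (0.00, 0.00) ✓; KA at -25.10° ✓; |KA| = 29.70 ✓; ∠KAW = 58.80° ✓; |AW| = 10.90 ✓; ∠AWT = 87.60° ✓; |WT| = 19.00 ✓; ∠(WT, TS) = 90.00° ✓; |TS| = 27.50 ✓; ∠TSG = 58.50° ✓; |SG| = 22.20 ✓; ∠SGV = 112.8° ✓; |GV| = 22.90 ✗.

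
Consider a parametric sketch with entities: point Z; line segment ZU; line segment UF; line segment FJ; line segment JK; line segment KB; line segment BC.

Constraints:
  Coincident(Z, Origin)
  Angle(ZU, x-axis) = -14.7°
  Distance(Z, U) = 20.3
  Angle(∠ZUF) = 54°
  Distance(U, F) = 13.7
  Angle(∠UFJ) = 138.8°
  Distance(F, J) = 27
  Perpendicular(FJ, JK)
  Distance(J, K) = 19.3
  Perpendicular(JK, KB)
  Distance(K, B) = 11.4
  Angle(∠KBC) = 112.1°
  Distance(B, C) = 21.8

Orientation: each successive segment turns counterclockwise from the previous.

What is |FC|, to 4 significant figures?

7.453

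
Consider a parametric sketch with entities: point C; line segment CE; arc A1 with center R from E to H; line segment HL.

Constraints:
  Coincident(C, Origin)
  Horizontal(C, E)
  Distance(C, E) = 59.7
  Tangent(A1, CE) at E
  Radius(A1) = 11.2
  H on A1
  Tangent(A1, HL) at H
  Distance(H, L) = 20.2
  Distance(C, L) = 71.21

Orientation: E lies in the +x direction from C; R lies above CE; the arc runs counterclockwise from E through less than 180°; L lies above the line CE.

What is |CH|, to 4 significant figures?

71.75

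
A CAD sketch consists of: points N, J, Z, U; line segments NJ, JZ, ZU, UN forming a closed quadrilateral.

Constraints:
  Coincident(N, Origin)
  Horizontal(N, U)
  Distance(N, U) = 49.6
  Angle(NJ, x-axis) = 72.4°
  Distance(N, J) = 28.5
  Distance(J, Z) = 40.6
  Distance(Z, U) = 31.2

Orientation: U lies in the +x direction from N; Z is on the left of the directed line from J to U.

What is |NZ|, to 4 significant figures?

58.10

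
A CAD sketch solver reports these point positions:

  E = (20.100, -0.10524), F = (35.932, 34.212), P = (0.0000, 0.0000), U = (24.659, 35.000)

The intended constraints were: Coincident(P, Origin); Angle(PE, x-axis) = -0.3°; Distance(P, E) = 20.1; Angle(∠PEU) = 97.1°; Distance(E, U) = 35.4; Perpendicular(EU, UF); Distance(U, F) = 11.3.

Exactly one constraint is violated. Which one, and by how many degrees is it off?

Perpendicular(EU, UF) — off by 3.40°.

P = (0.00, 0.00) ✓; PE at -0.3000° ✓; |PE| = 20.10 ✓; ∠PEU = 97.10° ✓; |EU| = 35.40 ✓; ∠(EU, UF) = 86.60° ✗; |UF| = 11.30 ✓.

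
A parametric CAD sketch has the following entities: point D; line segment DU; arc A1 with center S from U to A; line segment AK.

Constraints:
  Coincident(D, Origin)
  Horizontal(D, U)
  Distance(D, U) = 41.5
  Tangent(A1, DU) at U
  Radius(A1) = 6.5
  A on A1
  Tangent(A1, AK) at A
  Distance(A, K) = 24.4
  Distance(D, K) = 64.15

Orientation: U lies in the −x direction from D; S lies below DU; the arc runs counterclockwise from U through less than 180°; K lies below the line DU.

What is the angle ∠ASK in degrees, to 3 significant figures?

75.1°

D is at the origin; DU is horizontal with |DU| = 41.5 and U on the −x side, so U = (-41.5, 0.00). A1 meets DU tangentially, so SU is at right angles to DU, so S = U + (0, -6.5) = (-41.5, -6.50). Since SA ⟂ AK (tangency), |SK| = √(6.5² + 24.4²) = 25.3 regardless of where A sits on A1. So K lies on both circle(D, 64.15) and circle(S, 25.3); the below-DU intersection is K = (-59.3, -24.4). A is the foot of the tangent from K: A = (-47.1, -3.25).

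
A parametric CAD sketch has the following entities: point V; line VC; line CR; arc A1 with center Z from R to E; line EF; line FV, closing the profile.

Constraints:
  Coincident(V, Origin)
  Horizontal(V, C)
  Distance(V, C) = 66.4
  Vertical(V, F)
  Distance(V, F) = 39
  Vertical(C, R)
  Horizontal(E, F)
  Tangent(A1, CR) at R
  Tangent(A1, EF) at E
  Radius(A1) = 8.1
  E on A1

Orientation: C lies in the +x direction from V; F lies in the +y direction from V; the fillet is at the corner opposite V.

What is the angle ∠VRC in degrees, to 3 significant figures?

65.0°

The virtual corner opposite V is at (66.4, 39.0). A1 meets CR tangentially, so ZR is at right angles to CR and tangency of A1 to EF means the radius ZE is perpendicular to EF, with radius 8.1, so the center Z sits 8.1 in from both sides at Z = (58.3, 30.9). That places the tangent points at R = (66.4, 30.9) on CR and E = (58.3, 39.0) on EF. Then cos ∠VRC = RV·RC / (|RV||RC|), giving 65.0°.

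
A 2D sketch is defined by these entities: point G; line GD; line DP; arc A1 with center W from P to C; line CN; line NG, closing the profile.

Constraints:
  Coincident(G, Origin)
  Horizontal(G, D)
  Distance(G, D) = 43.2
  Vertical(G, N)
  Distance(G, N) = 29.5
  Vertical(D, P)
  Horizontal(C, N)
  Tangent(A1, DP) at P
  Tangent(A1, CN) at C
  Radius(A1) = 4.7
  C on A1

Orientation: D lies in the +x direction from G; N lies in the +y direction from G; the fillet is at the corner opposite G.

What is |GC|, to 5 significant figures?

48.503

G is at the origin; G and D share the same y with |GD| = 43.2 and D on the +x side, so D = (43.200, 0.0000). GN is vertical with |GN| = 29.5 and N on the +y side, so N = (0.0000, 29.500). The virtual corner opposite G is at (43.200, 29.500). The tangent condition forces WP to be normal to DP and tangency of A1 to CN means the radius WC is perpendicular to CN, with radius 4.7, so the center W sits 4.7 in from both sides at W = (38.500, 24.800). That places the tangent points at P = (43.200, 24.800) on DP and C = (38.500, 29.500) on CN. Then |GC| = |C − G| = 48.503.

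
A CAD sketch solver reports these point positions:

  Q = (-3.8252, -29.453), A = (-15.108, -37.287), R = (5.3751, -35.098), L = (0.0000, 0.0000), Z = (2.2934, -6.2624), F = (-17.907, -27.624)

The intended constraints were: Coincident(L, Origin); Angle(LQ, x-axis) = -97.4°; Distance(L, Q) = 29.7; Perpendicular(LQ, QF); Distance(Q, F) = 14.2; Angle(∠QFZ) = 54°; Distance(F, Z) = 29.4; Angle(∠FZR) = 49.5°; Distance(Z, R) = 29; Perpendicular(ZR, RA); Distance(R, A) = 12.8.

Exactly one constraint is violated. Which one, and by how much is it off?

Distance(R, A) = 12.8 — off by 7.80.

L = (0.00, 0.00) ✓; LQ at -97.40° ✓; |LQ| = 29.70 ✓; ∠(LQ, QF) = 90.00° ✓; |QF| = 14.20 ✓; ∠QFZ = 54.00° ✓; |FZ| = 29.40 ✓; ∠FZR = 49.50° ✓; |ZR| = 29.00 ✓; ∠(ZR, RA) = 90.00° ✓; |RA| = 20.60 ✗.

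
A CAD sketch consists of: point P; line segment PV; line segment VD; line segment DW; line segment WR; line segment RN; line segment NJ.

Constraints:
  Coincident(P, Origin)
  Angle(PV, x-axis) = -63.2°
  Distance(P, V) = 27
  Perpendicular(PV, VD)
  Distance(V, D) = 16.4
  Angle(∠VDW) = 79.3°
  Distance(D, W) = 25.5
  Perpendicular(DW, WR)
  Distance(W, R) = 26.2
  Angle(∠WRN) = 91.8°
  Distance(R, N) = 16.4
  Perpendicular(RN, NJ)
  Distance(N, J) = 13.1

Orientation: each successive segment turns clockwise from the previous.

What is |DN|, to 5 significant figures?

28.225

The perpendicularity gives WR at right angles to DW, so WR runs at 16.100°; with |WR| = 26.2, R = (15.636, 0.27130). ∠WRN = 91.8° gives RN at -72.100° from the x-axis; with |RN| = 16.4, N = (20.677, -15.335). Then |DN| = |N − D| = 28.225.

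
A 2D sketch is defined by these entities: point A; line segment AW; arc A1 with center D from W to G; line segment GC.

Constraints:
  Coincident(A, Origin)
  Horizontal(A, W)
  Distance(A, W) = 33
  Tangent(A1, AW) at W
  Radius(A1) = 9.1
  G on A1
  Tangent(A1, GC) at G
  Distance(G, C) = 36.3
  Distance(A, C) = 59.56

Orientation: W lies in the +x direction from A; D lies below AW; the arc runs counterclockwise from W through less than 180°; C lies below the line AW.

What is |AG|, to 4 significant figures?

27.45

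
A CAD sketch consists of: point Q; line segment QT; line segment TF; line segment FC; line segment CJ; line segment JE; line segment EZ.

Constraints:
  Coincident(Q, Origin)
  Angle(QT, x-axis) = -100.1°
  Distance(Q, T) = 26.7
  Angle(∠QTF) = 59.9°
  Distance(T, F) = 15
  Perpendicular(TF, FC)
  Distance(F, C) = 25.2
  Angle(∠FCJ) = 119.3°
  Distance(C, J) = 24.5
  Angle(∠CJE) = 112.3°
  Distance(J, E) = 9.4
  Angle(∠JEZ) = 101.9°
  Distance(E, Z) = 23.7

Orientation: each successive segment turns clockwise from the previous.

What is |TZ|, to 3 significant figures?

10.6

Q is at the origin; QT runs at -100.1° with length 26.7, so T = (-4.68, -26.3). ∠QTF = 59.9° gives TF at 140° from the x-axis; with |TF| = 15.0, F = (-16.1, -16.6). The perpendicularity gives FC at right angles to TF, so FC runs at 49.8°; with |FC| = 25.2, C = (0.126, 2.64). ∠FCJ = 119.3° gives CJ at -10.9° from the x-axis; with |CJ| = 24.5, J = (24.2, -1.99). ∠CJE = 112.3° gives JE at -78.6° from the x-axis; with |JE| = 9.4, E = (26.0, -11.2). ∠JEZ = 101.9° gives EZ at -157° from the x-axis; with |EZ| = 23.7, Z = (4.28, -20.6). Then |TZ| = |Z − T| = 10.6.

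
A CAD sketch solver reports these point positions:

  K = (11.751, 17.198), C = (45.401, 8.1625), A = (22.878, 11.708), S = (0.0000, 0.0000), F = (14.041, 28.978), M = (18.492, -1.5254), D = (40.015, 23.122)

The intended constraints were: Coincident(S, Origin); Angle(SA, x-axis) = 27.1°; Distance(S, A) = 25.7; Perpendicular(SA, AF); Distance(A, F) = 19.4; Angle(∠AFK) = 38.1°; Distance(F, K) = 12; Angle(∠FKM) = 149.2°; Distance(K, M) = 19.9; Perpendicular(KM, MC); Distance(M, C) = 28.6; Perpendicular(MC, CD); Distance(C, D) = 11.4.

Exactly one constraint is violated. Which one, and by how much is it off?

Distance(C, D) = 11.4 — off by 4.50.

S = (0.00, 0.00) ✓; SA at 27.10° ✓; |SA| = 25.70 ✓; ∠(SA, AF) = 90.00° ✓; |AF| = 19.40 ✓; ∠AFK = 38.10° ✓; |FK| = 12.00 ✓; ∠FKM = 149.2° ✓; |KM| = 19.90 ✓; ∠(KM, MC) = 90.00° ✓; |MC| = 28.60 ✓; ∠(MC, CD) = 90.00° ✓; |CD| = 15.90 ✗.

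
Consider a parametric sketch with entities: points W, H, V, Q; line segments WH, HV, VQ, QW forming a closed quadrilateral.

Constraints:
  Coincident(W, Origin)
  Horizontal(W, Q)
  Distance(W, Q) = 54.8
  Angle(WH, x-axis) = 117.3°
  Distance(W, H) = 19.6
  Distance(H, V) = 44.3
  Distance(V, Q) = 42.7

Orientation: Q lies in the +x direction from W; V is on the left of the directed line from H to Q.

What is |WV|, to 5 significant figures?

47.516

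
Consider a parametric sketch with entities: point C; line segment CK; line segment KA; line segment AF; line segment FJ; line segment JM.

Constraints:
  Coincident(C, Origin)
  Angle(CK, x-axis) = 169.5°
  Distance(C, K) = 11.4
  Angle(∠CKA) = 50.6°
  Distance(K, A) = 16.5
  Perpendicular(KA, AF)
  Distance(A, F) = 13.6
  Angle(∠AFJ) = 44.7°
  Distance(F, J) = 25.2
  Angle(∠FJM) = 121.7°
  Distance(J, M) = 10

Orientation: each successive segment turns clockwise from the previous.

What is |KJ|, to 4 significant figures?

4.483

The perpendicularity gives AF at right angles to KA, so AF runs at -49.90°; with |AF| = 13.6, F = (10.17, 2.303). ∠AFJ = 44.7° gives FJ at 174.8° from the x-axis; with |FJ| = 25.2, J = (-14.92, 4.587). Then |KJ| = |J − K| = 4.483.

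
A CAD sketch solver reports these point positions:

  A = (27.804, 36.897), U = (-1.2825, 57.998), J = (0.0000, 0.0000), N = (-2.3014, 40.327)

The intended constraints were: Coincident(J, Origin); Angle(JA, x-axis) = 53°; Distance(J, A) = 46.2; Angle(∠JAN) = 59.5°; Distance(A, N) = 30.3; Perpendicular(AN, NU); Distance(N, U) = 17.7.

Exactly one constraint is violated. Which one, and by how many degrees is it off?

Perpendicular(AN, NU) — off by 3.20°.

J = (0.00, 0.00) ✓; JA at 53.00° ✓; |JA| = 46.20 ✓; ∠JAN = 59.50° ✓; |AN| = 30.30 ✓; ∠(AN, NU) = 86.80° ✗; |NU| = 17.70 ✓.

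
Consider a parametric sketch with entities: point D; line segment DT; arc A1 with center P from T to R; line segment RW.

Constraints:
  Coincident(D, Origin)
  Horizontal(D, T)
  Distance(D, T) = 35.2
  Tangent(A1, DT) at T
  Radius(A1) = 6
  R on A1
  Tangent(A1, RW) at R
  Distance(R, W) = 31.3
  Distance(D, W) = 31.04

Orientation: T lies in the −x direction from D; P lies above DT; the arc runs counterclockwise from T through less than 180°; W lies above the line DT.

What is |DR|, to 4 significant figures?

30.37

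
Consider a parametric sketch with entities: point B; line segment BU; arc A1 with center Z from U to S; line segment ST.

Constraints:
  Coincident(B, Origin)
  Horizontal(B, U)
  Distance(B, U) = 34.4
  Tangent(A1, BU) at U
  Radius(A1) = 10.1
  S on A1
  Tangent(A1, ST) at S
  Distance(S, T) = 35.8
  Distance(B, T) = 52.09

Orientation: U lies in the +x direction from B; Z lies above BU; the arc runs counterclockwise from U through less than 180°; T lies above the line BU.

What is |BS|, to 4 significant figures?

45.69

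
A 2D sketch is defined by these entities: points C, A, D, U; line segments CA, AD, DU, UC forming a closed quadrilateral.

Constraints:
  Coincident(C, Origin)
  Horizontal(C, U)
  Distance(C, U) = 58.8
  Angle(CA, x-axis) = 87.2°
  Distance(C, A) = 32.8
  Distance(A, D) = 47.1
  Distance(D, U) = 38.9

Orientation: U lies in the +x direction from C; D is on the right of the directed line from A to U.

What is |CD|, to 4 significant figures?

23.49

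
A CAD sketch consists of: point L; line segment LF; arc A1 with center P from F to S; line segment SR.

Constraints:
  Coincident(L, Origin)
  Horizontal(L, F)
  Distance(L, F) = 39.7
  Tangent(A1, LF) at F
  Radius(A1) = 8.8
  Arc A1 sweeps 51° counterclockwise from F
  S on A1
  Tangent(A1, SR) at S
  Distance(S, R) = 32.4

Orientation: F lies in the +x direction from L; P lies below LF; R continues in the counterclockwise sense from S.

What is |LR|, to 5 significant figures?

31.056

On A1, F sits at bearing 90° from P; a 51° counterclockwise sweep puts S at bearing 141°, so S = P + 8.8·(cos 141°, sin 141°) = (32.861, -3.2620). The tangent condition forces PS to be normal to SR, so SR runs along (−sin 141°, cos 141°); with |SR| = 32.4, R = (12.471, -28.442). Then |LR| = |R − L| = 31.056.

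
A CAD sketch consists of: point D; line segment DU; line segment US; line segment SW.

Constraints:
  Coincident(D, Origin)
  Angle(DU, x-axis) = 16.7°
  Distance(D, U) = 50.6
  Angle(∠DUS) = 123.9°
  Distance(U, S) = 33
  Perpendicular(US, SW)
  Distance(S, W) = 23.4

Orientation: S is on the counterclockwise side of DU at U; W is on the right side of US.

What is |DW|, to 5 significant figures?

89.583

D is at the origin; DU runs at 16.7° with length 50.6, so U = 50.6·(cos 16.7°, sin 16.7°) = (48.466, 14.540). ∠DUS = 123.9°, so US runs at 16.7° + (180° − 123.9°) = 72.800° from the x-axis; with |US| = 33.0, S = U + 33.0·(cos 72.800°, sin 72.800°) = (58.224, 46.065). US is perpendicular to SW; with |SW| = 23.4 on the right of US, W = S + 23.4·(0.95528, -0.29571) = (80.578, 39.145). Then |DW| = |W − D| = 89.583.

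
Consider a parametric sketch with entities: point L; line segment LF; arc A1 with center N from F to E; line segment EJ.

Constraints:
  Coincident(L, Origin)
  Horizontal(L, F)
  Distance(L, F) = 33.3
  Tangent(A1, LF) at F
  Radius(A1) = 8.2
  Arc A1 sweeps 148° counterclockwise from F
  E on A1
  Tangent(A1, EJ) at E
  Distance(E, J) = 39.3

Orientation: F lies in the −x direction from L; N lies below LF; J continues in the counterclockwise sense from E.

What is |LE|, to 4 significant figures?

40.58

L is at the origin; L and F share the same y with |LF| = 33.3 and F on the −x side, so F = (-33.30, 0.000). Since A1 is tangent to LF there, NF ⟂ LF, so N = F + (0, -8.2) = (-33.30, -8.200). On A1, F sits at bearing 90° from N; a 148° counterclockwise sweep puts E at bearing 238°, so E = N + 8.2·(cos 238°, sin 238°) = (-37.65, -15.15). Then |LE| = |E − L| = 40.58.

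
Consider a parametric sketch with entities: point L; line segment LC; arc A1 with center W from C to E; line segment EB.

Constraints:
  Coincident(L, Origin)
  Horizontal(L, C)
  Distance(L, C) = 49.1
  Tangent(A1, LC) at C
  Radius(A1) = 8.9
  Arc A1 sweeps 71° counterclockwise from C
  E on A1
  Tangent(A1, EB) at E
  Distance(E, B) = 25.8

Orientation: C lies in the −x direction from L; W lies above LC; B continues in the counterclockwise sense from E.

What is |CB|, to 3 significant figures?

34.7

L is at the origin; L and C share the same y with |LC| = 49.1 and C on the −x side, so C = (-49.1, 0.00). Tangency of A1 to LC means the radius WC is perpendicular to LC, so W = C + (0, 8.9) = (-49.1, 8.90). On A1, C sits at bearing -90° from W; a 71° counterclockwise sweep puts E at bearing -19°, so E = W + 8.9·(cos -19°, sin -19°) = (-40.7, 6.00). Tangency of A1 to EB means the radius WE is perpendicular to EB, so EB runs along (−sin -19°, cos -19°); with |EB| = 25.8, B = (-32.3, 30.4). Then |CB| = |B − C| = 34.7.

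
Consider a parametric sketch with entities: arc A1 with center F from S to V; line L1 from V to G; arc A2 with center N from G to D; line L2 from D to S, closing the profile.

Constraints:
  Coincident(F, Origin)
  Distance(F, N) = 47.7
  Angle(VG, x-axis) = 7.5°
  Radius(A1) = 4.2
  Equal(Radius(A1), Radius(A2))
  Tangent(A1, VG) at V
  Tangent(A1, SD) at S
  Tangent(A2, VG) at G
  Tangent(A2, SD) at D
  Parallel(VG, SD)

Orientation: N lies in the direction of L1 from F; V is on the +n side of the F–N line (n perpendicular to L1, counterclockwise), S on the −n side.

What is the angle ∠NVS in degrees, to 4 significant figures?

84.97°

F is at the origin and N lies 47.7 along u from F, so N = 47.7·u = (47.29, 6.226). Tangency of A1 to both parallel lines with radius 4.2 puts V and S at F ± 4.2·n: V = (-0.5482, 4.164), S = (0.5482, -4.164). Then cos ∠NVS = VN·VS / (|VN||VS|), giving 84.97°.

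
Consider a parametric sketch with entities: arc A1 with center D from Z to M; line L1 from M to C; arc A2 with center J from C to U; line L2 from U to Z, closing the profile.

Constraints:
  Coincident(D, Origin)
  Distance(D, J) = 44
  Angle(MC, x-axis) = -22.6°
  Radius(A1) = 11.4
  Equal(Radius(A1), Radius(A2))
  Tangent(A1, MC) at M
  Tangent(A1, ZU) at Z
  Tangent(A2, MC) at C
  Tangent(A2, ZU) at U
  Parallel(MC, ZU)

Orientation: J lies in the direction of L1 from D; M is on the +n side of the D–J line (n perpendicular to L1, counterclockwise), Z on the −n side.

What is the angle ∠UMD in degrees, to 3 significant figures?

62.6°

The slot axis is L1's direction at -22.6°, so u = (cos -22.6°, sin -22.6°) = (0.923, -0.384) and n = (−sin -22.6°, cos -22.6°) = (0.384, 0.923). D is at the origin and J lies 44.0 along u from D, so J = 44.0·u = (40.6, -16.9). Tangency of A1 to both parallel lines with radius 11.4 puts M and Z at D ± 11.4·n: M = (4.38, 10.5), Z = (-4.38, -10.5). Equal radii place C and U the same way about J: C = J + 11.4·n = (45.0, -6.38), U = J − 11.4·n = (36.2, -27.4). Then cos ∠UMD = MU·MD / (|MU||MD|), giving 62.6°.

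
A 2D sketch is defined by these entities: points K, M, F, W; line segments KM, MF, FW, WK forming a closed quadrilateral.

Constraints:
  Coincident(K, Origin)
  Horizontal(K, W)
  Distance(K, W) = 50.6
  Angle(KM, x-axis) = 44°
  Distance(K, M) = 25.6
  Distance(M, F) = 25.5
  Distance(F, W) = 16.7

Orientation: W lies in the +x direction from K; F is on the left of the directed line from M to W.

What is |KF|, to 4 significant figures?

46.37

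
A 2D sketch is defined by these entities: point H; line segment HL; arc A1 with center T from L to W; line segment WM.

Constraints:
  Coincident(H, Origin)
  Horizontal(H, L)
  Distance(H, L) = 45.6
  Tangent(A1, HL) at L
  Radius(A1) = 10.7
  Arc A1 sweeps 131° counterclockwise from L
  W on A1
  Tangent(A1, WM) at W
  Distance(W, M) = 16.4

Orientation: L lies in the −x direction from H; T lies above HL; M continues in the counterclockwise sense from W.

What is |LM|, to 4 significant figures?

30.22

On A1, L sits at bearing -90° from T; a 131° counterclockwise sweep puts W at bearing 41°, so W = T + 10.7·(cos 41°, sin 41°) = (-37.52, 17.72). The tangent condition forces TW to be normal to WM, so WM runs along (−sin 41°, cos 41°); with |WM| = 16.4, M = (-48.28, 30.10). Then |LM| = |M − L| = 30.22.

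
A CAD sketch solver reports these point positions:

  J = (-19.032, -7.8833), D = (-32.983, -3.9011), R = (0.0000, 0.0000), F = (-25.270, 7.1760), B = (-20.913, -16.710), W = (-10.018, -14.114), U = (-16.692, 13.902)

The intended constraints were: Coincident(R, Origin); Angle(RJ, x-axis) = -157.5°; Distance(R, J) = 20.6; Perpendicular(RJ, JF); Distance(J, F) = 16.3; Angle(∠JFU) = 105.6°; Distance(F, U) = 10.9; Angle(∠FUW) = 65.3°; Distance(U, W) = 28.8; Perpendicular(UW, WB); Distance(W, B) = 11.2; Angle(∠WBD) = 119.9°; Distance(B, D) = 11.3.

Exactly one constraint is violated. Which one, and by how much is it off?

Distance(B, D) = 11.3 — off by 6.30.

R = (0.00, 0.00) ✓; RJ at -157.5° ✓; |RJ| = 20.60 ✓; ∠(RJ, JF) = 90.00° ✓; |JF| = 16.30 ✓; ∠JFU = 105.6° ✓; |FU| = 10.90 ✓; ∠FUW = 65.30° ✓; |UW| = 28.80 ✓; ∠(UW, WB) = 90.00° ✓; |WB| = 11.20 ✓; ∠WBD = 119.9° ✓; |BD| = 17.60 ✗.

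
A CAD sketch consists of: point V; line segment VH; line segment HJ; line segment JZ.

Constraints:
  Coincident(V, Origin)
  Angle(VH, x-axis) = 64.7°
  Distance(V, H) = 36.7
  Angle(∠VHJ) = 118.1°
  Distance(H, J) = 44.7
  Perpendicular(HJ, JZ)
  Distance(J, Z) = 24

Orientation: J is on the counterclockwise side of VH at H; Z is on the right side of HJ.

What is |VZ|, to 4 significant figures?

83.79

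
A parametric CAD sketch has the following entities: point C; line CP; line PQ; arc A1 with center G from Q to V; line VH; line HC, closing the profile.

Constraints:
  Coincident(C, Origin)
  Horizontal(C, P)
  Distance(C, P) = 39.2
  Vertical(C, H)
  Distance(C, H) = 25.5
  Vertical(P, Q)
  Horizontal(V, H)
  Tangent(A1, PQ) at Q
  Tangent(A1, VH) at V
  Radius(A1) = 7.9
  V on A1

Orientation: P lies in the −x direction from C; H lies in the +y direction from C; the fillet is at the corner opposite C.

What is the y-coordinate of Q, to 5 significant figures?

17.600

C is at the origin; CP is horizontal with |CP| = 39.2 and P on the −x side, so P = (-39.200, 0.0000). CH is vertical with |CH| = 25.5 and H on the +y side, so H = (0.0000, 25.500). The virtual corner opposite C is at (-39.200, 25.500). Since A1 is tangent to PQ there, GQ ⟂ PQ and since A1 is tangent to VH there, GV ⟂ VH, with radius 7.9, so the center G sits 7.9 in from both sides at G = (-31.300, 17.600). That places the tangent points at Q = (-39.200, 17.600) on PQ and V = (-31.300, 25.500) on VH. So Q.y = 17.600.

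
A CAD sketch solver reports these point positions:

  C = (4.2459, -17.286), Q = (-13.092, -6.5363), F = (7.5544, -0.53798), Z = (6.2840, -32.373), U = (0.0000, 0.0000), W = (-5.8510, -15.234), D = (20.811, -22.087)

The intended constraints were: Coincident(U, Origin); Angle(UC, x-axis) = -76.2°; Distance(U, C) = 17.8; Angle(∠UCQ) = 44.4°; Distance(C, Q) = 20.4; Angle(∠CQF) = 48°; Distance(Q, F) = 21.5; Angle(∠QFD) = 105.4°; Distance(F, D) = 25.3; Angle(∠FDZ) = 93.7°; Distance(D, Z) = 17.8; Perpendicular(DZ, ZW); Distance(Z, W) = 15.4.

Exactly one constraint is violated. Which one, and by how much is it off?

Distance(Z, W) = 15.4 — off by 5.60.

U = (0.00, 0.00) ✓; UC at -76.20° ✓; |UC| = 17.80 ✓; ∠UCQ = 44.40° ✓; |CQ| = 20.40 ✓; ∠CQF = 48.00° ✓; |QF| = 21.50 ✓; ∠QFD = 105.4° ✓; |FD| = 25.30 ✓; ∠FDZ = 93.70° ✓; |DZ| = 17.80 ✓; ∠(DZ, ZW) = 90.00° ✓; |ZW| = 21.00 ✗.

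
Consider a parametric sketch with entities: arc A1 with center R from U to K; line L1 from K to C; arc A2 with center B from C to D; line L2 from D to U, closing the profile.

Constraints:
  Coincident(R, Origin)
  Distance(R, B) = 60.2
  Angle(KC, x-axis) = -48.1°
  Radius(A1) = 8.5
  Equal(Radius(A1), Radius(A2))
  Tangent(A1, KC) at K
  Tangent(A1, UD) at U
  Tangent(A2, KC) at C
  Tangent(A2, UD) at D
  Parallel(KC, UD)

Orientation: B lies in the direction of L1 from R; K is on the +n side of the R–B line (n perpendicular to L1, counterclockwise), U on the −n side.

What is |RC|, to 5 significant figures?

60.797

The slot axis is L1's direction at -48.1°, so u = (cos -48.1°, sin -48.1°) = (0.66783, -0.74431) and n = (−sin -48.1°, cos -48.1°) = (0.74431, 0.66783). R is at the origin and B lies 60.2 along u from R, so B = 60.2·u = (40.204, -44.808). Tangency of A1 to both parallel lines with radius 8.5 puts K and U at R ± 8.5·n: K = (6.3266, 5.6766), U = (-6.3266, -5.6766). Equal radii place C and D the same way about B: C = B + 8.5·n = (46.530, -39.131), D = B − 8.5·n = (33.877, -50.484). Then |RC| = |C − R| = 60.797.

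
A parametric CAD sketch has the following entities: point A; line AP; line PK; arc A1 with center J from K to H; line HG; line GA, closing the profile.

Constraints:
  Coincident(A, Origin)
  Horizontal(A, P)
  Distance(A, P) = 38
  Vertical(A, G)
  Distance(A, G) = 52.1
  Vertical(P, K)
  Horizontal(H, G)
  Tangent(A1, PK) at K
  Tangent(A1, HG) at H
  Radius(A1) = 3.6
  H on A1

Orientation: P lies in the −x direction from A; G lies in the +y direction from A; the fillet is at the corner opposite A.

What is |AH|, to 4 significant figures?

62.43

The virtual corner opposite A is at (-38.00, 52.10). Tangency of A1 to PK means the radius JK is perpendicular to PK and since A1 is tangent to HG there, JH ⟂ HG, with radius 3.6, so the center J sits 3.6 in from both sides at J = (-34.40, 48.50). That places the tangent points at K = (-38.00, 48.50) on PK and H = (-34.40, 52.10) on HG. Then |AH| = |H − A| = 62.43.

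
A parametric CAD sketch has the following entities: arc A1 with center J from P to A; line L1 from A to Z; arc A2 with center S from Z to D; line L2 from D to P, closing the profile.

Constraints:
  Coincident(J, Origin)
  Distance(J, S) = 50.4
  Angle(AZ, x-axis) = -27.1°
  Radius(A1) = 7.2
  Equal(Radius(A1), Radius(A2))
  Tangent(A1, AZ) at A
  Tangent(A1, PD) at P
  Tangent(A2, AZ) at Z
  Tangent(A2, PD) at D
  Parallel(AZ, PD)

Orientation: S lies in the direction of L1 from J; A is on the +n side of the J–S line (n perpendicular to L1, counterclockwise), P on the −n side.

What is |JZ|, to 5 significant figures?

50.912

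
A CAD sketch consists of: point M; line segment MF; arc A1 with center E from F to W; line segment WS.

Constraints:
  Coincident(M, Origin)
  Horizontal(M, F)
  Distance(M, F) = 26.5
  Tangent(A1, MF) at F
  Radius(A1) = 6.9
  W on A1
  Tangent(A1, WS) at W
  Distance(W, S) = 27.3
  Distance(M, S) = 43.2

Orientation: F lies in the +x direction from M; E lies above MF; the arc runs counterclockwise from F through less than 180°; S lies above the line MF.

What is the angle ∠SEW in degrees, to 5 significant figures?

75.816°

M is at the origin; MF is horizontal with |MF| = 26.5 and F on the +x side, so F = (26.500, 0.0000). Since A1 is tangent to MF there, EF ⟂ MF, so E = F + (0, 6.9) = (26.500, 6.9000). Since EW ⟂ WS (tangency), |ES| = √(6.9² + 27.3²) = 28.158 regardless of where W sits on A1. So S lies on both circle(M, 43.2) and circle(E, 28.158); the above-MF intersection is S = (25.278, 35.032). W is the foot of the tangent from S: W = (33.110, 8.8794).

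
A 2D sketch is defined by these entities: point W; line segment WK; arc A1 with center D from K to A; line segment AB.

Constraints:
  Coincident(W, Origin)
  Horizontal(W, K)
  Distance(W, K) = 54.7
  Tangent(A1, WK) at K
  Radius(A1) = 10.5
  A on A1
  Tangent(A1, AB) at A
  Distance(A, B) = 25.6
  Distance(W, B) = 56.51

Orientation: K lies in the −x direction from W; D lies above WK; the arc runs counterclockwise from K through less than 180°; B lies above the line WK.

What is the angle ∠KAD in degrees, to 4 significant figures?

45.60°

W is at the origin; W and K share the same y with |WK| = 54.7 and K on the −x side, so K = (-54.70, 0.000). A1 meets WK tangentially, so DK is at right angles to WK, so D = K + (0, 10.5) = (-54.70, 10.50). Since DA ⟂ AB (tangency), |DB| = √(10.5² + 25.6²) = 27.67 regardless of where A sits on A1. So B lies on both circle(W, 56.51) and circle(D, 27.67); the above-WK intersection is B = (-43.66, 35.87). A is the foot of the tangent from B: A = (-44.20, 10.28).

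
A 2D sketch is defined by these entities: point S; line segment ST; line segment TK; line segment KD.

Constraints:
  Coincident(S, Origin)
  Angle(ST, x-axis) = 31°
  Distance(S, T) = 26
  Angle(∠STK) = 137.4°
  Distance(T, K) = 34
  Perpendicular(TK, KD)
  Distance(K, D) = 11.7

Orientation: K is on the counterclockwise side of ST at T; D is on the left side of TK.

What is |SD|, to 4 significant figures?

53.46

S is at the origin; ST runs at 31.0° with length 26.0, so T = 26.0·(cos 31.0°, sin 31.0°) = (22.29, 13.39). ∠STK = 137.4°, so TK runs at 31.0° + (180° − 137.4°) = 73.60° from the x-axis; with |TK| = 34.0, K = T + 34.0·(cos 73.60°, sin 73.60°) = (31.89, 46.01). TK is perpendicular to KD; with |KD| = 11.7 on the left of TK, D = K + 11.7·(-0.9593, 0.2823) = (20.66, 49.31). Then |SD| = |D − S| = 53.46.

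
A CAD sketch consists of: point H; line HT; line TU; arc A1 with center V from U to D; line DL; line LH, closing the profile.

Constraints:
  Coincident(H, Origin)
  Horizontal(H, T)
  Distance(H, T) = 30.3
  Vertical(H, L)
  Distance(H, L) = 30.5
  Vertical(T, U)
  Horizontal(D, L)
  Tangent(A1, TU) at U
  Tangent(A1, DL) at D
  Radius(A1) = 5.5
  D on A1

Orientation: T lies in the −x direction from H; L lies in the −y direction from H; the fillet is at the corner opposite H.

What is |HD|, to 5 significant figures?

39.310

H is at the origin; H and T share the same y with |HT| = 30.3 and T on the −x side, so T = (-30.300, 0.0000). H and L share the same x with |HL| = 30.5 and L on the −y side, so L = (0.0000, -30.500). The virtual corner opposite H is at (-30.300, -30.500). Since A1 is tangent to TU there, VU ⟂ TU and the tangent condition forces VD to be normal to DL, with radius 5.5, so the center V sits 5.5 in from both sides at V = (-24.800, -25.000). That places the tangent points at U = (-30.300, -25.000) on TU and D = (-24.800, -30.500) on DL. Then |HD| = |D − H| = 39.310.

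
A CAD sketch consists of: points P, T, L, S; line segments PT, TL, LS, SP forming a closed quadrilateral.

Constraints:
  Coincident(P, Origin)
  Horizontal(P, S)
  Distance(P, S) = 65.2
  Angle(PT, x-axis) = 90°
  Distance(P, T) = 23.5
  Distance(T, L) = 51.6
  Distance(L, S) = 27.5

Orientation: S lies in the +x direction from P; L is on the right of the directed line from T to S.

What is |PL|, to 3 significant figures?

40.7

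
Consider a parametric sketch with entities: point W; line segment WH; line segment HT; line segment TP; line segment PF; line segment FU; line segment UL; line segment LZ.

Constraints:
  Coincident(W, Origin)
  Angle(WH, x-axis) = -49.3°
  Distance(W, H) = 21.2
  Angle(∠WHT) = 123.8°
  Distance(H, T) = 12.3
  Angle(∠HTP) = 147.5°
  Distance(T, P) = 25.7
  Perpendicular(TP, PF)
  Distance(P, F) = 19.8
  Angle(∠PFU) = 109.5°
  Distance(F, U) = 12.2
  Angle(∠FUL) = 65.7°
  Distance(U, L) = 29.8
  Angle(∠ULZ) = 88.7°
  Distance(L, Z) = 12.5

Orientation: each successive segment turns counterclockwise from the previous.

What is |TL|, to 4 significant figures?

17.68

W is at the origin; WH runs at -49.3° with length 21.2, so H = (13.82, -16.07). ∠WHT = 123.8° gives HT at 6.900° from the x-axis; with |HT| = 12.3, T = (26.04, -14.59). ∠HTP = 147.5° gives TP at 39.40° from the x-axis; with |TP| = 25.7, P = (45.89, 1.718). The perpendicularity gives PF at right angles to TP, so PF runs at 129.4°; with |PF| = 19.8, F = (33.33, 17.02). ∠PFU = 109.5° gives FU at -160.1° from the x-axis; with |FU| = 12.2, U = (21.86, 12.87). ∠FUL = 65.7° gives UL at -45.80° from the x-axis; with |UL| = 29.8, L = (42.63, -8.499). Then |TL| = |L − T| = 17.68.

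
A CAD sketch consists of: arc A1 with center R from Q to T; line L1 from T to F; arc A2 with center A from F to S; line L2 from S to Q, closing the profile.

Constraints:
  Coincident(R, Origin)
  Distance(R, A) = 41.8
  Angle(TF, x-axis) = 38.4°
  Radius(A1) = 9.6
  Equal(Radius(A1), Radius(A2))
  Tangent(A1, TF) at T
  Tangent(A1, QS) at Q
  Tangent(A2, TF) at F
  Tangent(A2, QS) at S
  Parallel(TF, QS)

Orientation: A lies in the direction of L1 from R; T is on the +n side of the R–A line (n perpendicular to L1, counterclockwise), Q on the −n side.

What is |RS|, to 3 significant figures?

42.9

The slot axis is L1's direction at 38.4°, so u = (cos 38.4°, sin 38.4°) = (0.784, 0.621) and n = (−sin 38.4°, cos 38.4°) = (-0.621, 0.784). R is at the origin and A lies 41.8 along u from R, so A = 41.8·u = (32.8, 26.0). Tangency of A1 to both parallel lines with radius 9.6 puts T and Q at R ± 9.6·n: T = (-5.96, 7.52), Q = (5.96, -7.52). Equal radii place F and S the same way about A: F = A + 9.6·n = (26.8, 33.5), S = A − 9.6·n = (38.7, 18.4). Then |RS| = |S − R| = 42.9.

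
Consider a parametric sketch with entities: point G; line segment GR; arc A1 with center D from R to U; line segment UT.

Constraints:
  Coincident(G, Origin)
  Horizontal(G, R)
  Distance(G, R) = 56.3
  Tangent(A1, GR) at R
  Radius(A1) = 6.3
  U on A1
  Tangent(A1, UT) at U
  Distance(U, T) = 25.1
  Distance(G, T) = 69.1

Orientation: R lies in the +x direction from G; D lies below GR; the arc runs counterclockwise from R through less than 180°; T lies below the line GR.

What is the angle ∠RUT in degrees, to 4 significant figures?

122.3°

Checks: ∠(DR, RG) = 90.00° ✓; |DU| = 6.300 ✓; ∠(DU, UT) = 90.00° ✓; |UT| = 25.10 ✓; |GT| = 69.10 ✓.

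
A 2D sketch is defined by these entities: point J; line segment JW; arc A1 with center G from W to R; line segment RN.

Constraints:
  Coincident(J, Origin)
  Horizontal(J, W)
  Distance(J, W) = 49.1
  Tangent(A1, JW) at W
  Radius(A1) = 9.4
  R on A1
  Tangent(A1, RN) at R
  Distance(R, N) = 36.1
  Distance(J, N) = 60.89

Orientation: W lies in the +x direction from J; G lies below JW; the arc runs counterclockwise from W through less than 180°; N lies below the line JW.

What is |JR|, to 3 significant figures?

40.8

J is at the origin; J and W share the same y with |JW| = 49.1 and W on the +x side, so W = (49.1, 0.00). A1 meets JW tangentially, so GW is at right angles to JW, so G = W + (0, -9.4) = (49.1, -9.40). Since GR ⟂ RN (tangency), |GN| = √(9.4² + 36.1²) = 37.3 regardless of where R sits on A1. So N lies on both circle(J, 60.89) and circle(G, 37.3); the below-JW intersection is N = (40.3, -45.6). R is the foot of the tangent from N: R = (39.7, -9.55).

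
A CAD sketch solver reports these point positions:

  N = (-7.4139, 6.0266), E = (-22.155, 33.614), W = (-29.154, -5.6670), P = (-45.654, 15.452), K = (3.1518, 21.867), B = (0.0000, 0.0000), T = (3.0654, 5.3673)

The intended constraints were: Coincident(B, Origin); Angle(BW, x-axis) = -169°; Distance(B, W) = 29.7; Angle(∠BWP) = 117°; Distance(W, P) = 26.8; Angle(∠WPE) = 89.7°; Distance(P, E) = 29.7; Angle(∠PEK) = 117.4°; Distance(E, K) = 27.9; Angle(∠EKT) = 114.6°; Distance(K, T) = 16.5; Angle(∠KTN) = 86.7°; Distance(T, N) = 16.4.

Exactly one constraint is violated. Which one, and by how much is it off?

Distance(T, N) = 16.4 — off by 5.90.

B = (0.00, 0.00) ✓; BW at -169.0° ✓; |BW| = 29.70 ✓; ∠BWP = 117.0° ✓; |WP| = 26.80 ✓; ∠WPE = 89.70° ✓; |PE| = 29.70 ✓; ∠PEK = 117.4° ✓; |EK| = 27.90 ✓; ∠EKT = 114.6° ✓; |KT| = 16.50 ✓; ∠KTN = 86.70° ✓; |TN| = 10.50 ✗.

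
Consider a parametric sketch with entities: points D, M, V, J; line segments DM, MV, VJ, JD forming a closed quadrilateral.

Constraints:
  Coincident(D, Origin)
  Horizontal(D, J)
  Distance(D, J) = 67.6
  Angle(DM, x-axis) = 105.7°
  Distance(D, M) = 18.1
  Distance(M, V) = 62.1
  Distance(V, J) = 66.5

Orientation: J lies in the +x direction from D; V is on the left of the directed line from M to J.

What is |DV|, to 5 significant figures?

72.420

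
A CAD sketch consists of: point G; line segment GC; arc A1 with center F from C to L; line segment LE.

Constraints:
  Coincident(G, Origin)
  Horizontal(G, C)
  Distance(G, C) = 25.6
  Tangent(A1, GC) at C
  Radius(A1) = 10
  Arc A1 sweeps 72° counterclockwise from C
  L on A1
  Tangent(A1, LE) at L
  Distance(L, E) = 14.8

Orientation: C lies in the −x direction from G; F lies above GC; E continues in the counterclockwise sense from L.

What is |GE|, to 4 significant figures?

23.94

On A1, C sits at bearing -90° from F; a 72° counterclockwise sweep puts L at bearing -18°, so L = F + 10.0·(cos -18°, sin -18°) = (-16.09, 6.910). Since A1 is tangent to LE there, FL ⟂ LE, so LE runs along (−sin -18°, cos -18°); with |LE| = 14.8, E = (-11.52, 20.99). Then |GE| = |E − G| = 23.94.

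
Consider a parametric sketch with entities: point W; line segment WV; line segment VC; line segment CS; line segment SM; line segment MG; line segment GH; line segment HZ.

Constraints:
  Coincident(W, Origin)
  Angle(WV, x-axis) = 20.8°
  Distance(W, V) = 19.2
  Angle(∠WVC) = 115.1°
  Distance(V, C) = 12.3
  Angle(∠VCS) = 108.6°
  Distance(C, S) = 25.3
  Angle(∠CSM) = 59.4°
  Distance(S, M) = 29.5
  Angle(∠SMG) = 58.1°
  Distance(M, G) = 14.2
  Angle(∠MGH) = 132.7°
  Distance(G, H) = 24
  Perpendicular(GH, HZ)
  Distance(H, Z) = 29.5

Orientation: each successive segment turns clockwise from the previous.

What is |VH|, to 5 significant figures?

26.623

W is at the origin; WV runs at 20.8° with length 19.2, so V = (17.949, 6.8181). ∠WVC = 115.1° gives VC at -44.100° from the x-axis; with |VC| = 12.3, C = (26.782, -1.7417). ∠VCS = 108.6° gives CS at -115.50° from the x-axis; with |CS| = 25.3, S = (15.890, -24.577). ∠CSM = 59.4° gives SM at 123.90° from the x-axis; with |SM| = 29.5, M = (-0.56381, -0.091719). ∠SMG = 58.1° gives MG at 2.0000° from the x-axis; with |MG| = 14.2, G = (13.628, 0.40385). ∠MGH = 132.7° gives GH at -45.300° from the x-axis; with |GH| = 24.0, H = (30.509, -16.655). Then |VH| = |H − V| = 26.623.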